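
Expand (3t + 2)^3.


Expand (3t + 2)^3 by repeated multiplication:
  (3t + 2)^2 = 9t^2 + 12t + 4
= 27t^3 + 54t^2 + 36t + 8


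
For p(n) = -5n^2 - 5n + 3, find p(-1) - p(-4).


p(-1) = 3
p(-4) = -57
p(-1) - p(-4) = 3 + 57 = 60


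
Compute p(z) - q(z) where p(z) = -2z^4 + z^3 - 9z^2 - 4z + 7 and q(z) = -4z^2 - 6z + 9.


Distribute the minus sign:
  (-2z^4 + z^3 - 9z^2 - 4z + 7)
- (-4z^2 - 6z + 9)
Negate second polynomial: 4z^2 + 6z - 9
Add: -2z^4 + z^3 - 5z^2 + 2z - 2


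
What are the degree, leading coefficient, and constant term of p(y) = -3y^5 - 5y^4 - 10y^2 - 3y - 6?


Highest power of y is 5, with coefficient -3. Constant term is -6.
Degree = 5, leading coefficient = -3, constant term = -6


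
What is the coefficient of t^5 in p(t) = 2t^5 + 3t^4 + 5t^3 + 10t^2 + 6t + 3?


Read off the coefficient of t^5: 2


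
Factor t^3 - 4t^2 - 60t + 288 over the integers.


Try integer roots (divisors of 288). t=6: p(6)=0.
Divide out (t - 6): quotient is t^2 + 2t - 48.
Factor the quadratic: (t - 6)(t + 8)
Result: (t - 6)(t - 6)(t + 8)


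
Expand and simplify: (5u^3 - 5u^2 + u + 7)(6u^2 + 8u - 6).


Distribute each term of the first polynomial:
  (5u^3)(6u^2 + 8u - 6) = 30u^5 + 40u^4 - 30u^3
  (-5u^2)(6u^2 + 8u - 6) = -30u^4 - 40u^3 + 30u^2
  (u)(6u^2 + 8u - 6) = 6u^3 + 8u^2 - 6u
  (7)(6u^2 + 8u - 6) = 42u^2 + 56u - 42
Sum: 30u^5 + 10u^4 - 64u^3 + 80u^2 + 50u - 42


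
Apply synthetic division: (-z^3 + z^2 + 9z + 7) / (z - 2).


Synthetic division with c = 2. Coefficients: -1, 1, 9, 7
Bring down -1.
  -1 * 2 = -2; -2 + 1 = -1
  -1 * 2 = -2; -2 + 9 = 7
  7 * 2 = 14; 14 + 7 = 21
Quotient: -z^2 - z + 7, Remainder: 21


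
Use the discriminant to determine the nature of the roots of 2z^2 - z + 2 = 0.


D = b^2 - 4ac = (-1)^2 - 4(2)(2) = 1 - 16 = -15
Since D < 0: two complex conjugate roots (no real roots)


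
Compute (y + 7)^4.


Expand (y + 7)^4 by repeated multiplication:
  (y + 7)^2 = y^2 + 14y + 49
  (y + 7)^3 = y^3 + 21y^2 + 147y + 343
= y^4 + 28y^3 + 294y^2 + 1372y + 2401


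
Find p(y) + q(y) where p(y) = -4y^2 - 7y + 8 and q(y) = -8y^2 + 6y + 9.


Align terms by degree and add:
  -4y^2 - 7y + 8
  -8y^2 + 6y + 9
= -12y^2 - y + 17


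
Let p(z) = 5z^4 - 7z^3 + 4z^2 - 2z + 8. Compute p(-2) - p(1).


p(-2) = 164
p(1) = 8
p(-2) - p(1) = 164 - 8 = 156


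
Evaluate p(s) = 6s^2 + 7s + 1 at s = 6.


Using direct substitution:
  6 * (6)^2 = 216
  7 * (6)^1 = 42
  constant: 1
Sum = 216 + 42 + 1 = 259


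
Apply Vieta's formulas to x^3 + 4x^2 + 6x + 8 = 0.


Monic cubic x^3+bx^2+cx+d=0: sum=-b, pairwise sum=c, product=-d.
b=4, c=6, d=8
r1+r2+r3 = -4
r1r2+r1r3+r2r3 = 6
r1r2r3 = -8


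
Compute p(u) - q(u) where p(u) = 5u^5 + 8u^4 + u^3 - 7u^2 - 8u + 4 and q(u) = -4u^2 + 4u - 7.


Distribute the minus sign:
  (5u^5 + 8u^4 + u^3 - 7u^2 - 8u + 4)
- (-4u^2 + 4u - 7)
Negate second polynomial: 4u^2 - 4u + 7
Add: 5u^5 + 8u^4 + u^3 - 3u^2 - 12u + 11


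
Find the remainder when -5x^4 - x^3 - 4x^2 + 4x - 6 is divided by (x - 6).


By the Remainder Theorem, the remainder equals p(6):
  -5*(6)^4 = -6480
  -1*(6)^3 = -216
  -4*(6)^2 = -144
  4*(6)^1 = 24
  constant: -6
Sum: -6480 - 216 - 144 + 24 - 6 = -6822


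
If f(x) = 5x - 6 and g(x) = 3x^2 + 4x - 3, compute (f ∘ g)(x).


Substitute g(x) into f:
f(g(x)) = 5*(3x^2 + 4x - 3) + (-6)
Expand and combine: 15x^2 + 20x - 21


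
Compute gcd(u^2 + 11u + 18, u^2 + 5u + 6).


Factor each:
  u^2 + 11u + 18 = (u + 2)(u + 9)
  u^2 + 5u + 6 = (u + 2)(u + 3)
Common monic factor: u + 2


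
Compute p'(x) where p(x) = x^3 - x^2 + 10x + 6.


Apply the power rule term by term:
  d/dx(x^3) = 3x^2
  d/dx(-x^2) = -2x
  d/dx(10x) = 10
  d/dx(6) = 0
p'(x) = 3x^2 - 2x + 10


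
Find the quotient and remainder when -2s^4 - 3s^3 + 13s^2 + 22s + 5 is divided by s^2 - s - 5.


(-2s^4 - 3s^3 + 13s^2 + 22s + 5) / (s^2 - s - 5)
Step 1: -2s^2 * (s^2 - s - 5) = -2s^4 + 2s^3 + 10s^2; subtract.
Step 2: -5s * (s^2 - s - 5) = -5s^3 + 5s^2 + 25s; subtract.
Step 3: -2 * (s^2 - s - 5) = -2s^2 + 2s + 10; subtract.
Quotient: -2s^2 - 5s - 2, Remainder: -5s - 5


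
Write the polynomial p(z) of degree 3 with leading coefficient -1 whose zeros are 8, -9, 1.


p(z) = -(z - 8)(z + 9)(z - 1)
Expand: -z^3 + 73z - 72


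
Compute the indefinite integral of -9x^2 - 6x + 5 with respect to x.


Reverse power rule on each term:
  ∫ -9x^2 dx = -3x^3
  ∫ -6x dx = -3x^2
  ∫ 5 dx = 5x
F(x) = -3x^3 - 3x^2 + 5x + C


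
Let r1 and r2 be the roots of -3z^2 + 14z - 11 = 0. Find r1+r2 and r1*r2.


For az^2+bz+c=0: sum = -b/a, product = c/a.
a=-3, b=14, c=-11
Sum = -(14)/-3 = 14/3
Product = (-11)/-3 = 11/3


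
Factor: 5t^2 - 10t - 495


Roots satisfy r1 + r2 = -b/a = 2 and r1*r2 = c/a = -99.
So r1 = -9, r2 = 11.
5t^2 - 10t - 495 = 5(t - r1)(t - r2) = 5(t + 9)(t - 11)


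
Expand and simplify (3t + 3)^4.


Expand (3t + 3)^4 by repeated multiplication:
  (3t + 3)^2 = 9t^2 + 18t + 9
  (3t + 3)^3 = 27t^3 + 81t^2 + 81t + 27
= 81t^4 + 324t^3 + 486t^2 + 324t + 81


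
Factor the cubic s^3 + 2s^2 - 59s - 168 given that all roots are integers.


Try integer roots (divisors of -168). s=-7: p(-7)=0.
Divide out (s + 7): quotient is s^2 - 5s - 24.
Factor the quadratic: (s - 8)(s + 3)
Result: (s + 7)(s - 8)(s + 3)


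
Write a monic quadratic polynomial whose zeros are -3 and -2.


p(y) = (y + 3)(y + 2)
Expand: y^2 + 5y + 6


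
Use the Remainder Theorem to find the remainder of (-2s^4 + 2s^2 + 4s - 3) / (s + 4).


By the Remainder Theorem, the remainder equals p(-4):
  -2*(-4)^4 = -512
  0*(-4)^3 = 0
  2*(-4)^2 = 32
  4*(-4)^1 = -16
  constant: -3
Sum: -512 + 0 + 32 - 16 - 3 = -499


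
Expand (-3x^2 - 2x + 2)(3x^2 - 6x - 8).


Distribute each term of the first polynomial:
  (-3x^2)(3x^2 - 6x - 8) = -9x^4 + 18x^3 + 24x^2
  (-2x)(3x^2 - 6x - 8) = -6x^3 + 12x^2 + 16x
  (2)(3x^2 - 6x - 8) = 6x^2 - 12x - 16
Sum: -9x^4 + 12x^3 + 42x^2 + 4x - 16


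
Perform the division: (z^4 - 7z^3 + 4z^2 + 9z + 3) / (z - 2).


(z^4 - 7z^3 + 4z^2 + 9z + 3) / (z - 2)
Step 1: z^3 * (z - 2) = z^4 - 2z^3; subtract.
Step 2: -5z^2 * (z - 2) = -5z^3 + 10z^2; subtract.
Step 3: -6z * (z - 2) = -6z^2 + 12z; subtract.
Step 4: -3 * (z - 2) = -3z + 6; subtract.
Quotient: z^3 - 5z^2 - 6z - 3, Remainder: -3


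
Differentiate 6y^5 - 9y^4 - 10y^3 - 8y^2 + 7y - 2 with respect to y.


Apply the power rule term by term:
  d/dy(6y^5) = 30y^4
  d/dy(-9y^4) = -36y^3
  d/dy(-10y^3) = -30y^2
  d/dy(-8y^2) = -16y
  d/dy(7y) = 7
  d/dy(-2) = 0
p'(y) = 30y^4 - 36y^3 - 30y^2 - 16y + 7


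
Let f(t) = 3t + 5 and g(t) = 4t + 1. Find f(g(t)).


Substitute g(t) into f:
f(g(t)) = 3*(4t + 1) + 5
Expand and combine: 12t + 8


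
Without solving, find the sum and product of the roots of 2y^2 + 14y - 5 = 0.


For ay^2+by+c=0: sum = -b/a, product = c/a.
a=2, b=14, c=-5
Sum = -(14)/2 = -7
Product = (-5)/2 = -5/2


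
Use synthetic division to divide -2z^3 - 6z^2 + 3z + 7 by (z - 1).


Synthetic division with c = 1. Coefficients: -2, -6, 3, 7
Bring down -2.
  -2 * 1 = -2; -2 - 6 = -8
  -8 * 1 = -8; -8 + 3 = -5
  -5 * 1 = -5; -5 + 7 = 2
Quotient: -2z^2 - 8z - 5, Remainder: 2


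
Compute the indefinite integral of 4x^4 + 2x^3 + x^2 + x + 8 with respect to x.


Reverse power rule on each term:
  ∫ 4x^4 dx = (4/5)x^5
  ∫ 2x^3 dx = (1/2)x^4
  ∫ x^2 dx = (1/3)x^3
  ∫ x dx = (1/2)x^2
  ∫ 8 dx = 8x
F(x) = (4/5)x^5 + (1/2)x^4 + (1/3)x^3 + (1/2)x^2 + 8x + C


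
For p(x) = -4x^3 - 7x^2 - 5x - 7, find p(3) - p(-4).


p(3) = -193
p(-4) = 157
p(3) - p(-4) = -193 - 157 = -350


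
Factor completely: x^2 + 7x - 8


Roots satisfy r1 + r2 = -b/a = -7 and r1*r2 = c/a = -8.
So r1 = -8, r2 = 1.
x^2 + 7x - 8 = (x - r1)(x - r2) = (x + 8)(x - 1)


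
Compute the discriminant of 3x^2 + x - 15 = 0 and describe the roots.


D = b^2 - 4ac = (1)^2 - 4(3)(-15) = 1 + 180 = 181
Since D > 0: two distinct irrational roots


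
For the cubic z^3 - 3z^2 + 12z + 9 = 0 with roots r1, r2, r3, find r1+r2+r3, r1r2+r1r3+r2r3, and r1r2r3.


Monic cubic z^3+bz^2+cz+d=0: sum=-b, pairwise sum=c, product=-d.
b=-3, c=12, d=9
r1+r2+r3 = 3
r1r2+r1r3+r2r3 = 12
r1r2r3 = -9


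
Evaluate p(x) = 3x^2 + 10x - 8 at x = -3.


Using direct substitution:
  3 * (-3)^2 = 27
  10 * (-3)^1 = -30
  constant: -8
Sum = 27 - 30 - 8 = -11


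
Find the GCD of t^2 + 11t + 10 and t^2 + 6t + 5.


Factor each:
  t^2 + 11t + 10 = (t + 1)(t + 10)
  t^2 + 6t + 5 = (t + 1)(t + 5)
Common monic factor: t + 1


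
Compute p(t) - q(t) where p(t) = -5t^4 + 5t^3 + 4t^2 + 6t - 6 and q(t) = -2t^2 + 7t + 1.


Distribute the minus sign:
  (-5t^4 + 5t^3 + 4t^2 + 6t - 6)
- (-2t^2 + 7t + 1)
Negate second polynomial: 2t^2 - 7t - 1
Add: -5t^4 + 5t^3 + 6t^2 - t - 7


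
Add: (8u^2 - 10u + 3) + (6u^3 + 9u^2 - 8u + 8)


Align terms by degree and add:
  8u^2 - 10u + 3
+ 6u^3 + 9u^2 - 8u + 8
= 6u^3 + 17u^2 - 18u + 11


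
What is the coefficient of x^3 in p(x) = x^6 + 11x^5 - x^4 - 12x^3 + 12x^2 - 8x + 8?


Read off the coefficient of x^3: -12


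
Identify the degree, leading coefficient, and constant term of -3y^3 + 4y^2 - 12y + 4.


Highest power of y is 3, with coefficient -3. Constant term is 4.
Degree = 3, leading coefficient = -3, constant term = 4


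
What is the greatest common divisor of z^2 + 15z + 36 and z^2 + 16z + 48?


Factor each:
  z^2 + 15z + 36 = (z + 12)(z + 3)
  z^2 + 16z + 48 = (z + 12)(z + 4)
Common monic factor: z + 12


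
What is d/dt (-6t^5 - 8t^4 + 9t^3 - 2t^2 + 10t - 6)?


Apply the power rule term by term:
  d/dt(-6t^5) = -30t^4
  d/dt(-8t^4) = -32t^3
  d/dt(9t^3) = 27t^2
  d/dt(-2t^2) = -4t
  d/dt(10t) = 10
  d/dt(-6) = 0
p'(t) = -30t^4 - 32t^3 + 27t^2 - 4t + 10


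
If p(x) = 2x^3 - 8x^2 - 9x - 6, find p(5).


Using direct substitution:
  2 * (5)^3 = 250
  -8 * (5)^2 = -200
  -9 * (5)^1 = -45
  constant: -6
Sum = 250 - 200 - 45 - 6 = -1


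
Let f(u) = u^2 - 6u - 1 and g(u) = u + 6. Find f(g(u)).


Substitute g(u) into f:
f(g(u)) = 1*(u + 6)^2 + (-6)*(u + 6) + (-1)
(u + 6)^2 = u^2 + 12u + 36
Expand and combine: u^2 + 6u - 1


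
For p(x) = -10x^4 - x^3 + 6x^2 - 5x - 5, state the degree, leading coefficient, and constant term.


Highest power of x is 4, with coefficient -10. Constant term is -5.
Degree = 4, leading coefficient = -10, constant term = -5


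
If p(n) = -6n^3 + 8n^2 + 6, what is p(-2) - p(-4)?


p(-2) = 86
p(-4) = 518
p(-2) - p(-4) = 86 - 518 = -432


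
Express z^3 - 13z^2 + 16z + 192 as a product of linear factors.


Try integer roots (divisors of 192). z=-3: p(-3)=0.
Divide out (z + 3): quotient is z^2 - 16z + 64.
Factor the quadratic: (z - 8)(z - 8)
Result: (z + 3)(z - 8)(z - 8)


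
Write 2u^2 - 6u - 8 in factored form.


Roots satisfy r1 + r2 = -b/a = 3 and r1*r2 = c/a = -4.
So r1 = 4, r2 = -1.
2u^2 - 6u - 8 = 2(u - r1)(u - r2) = 2(u - 4)(u + 1)


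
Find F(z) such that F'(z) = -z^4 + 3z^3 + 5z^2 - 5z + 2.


Reverse power rule on each term:
  ∫ -z^4 dz = -(1/5)z^5
  ∫ 3z^3 dz = (3/4)z^4
  ∫ 5z^2 dz = (5/3)z^3
  ∫ -5z dz = -(5/2)z^2
  ∫ 2 dz = 2z
F(z) = -(1/5)z^5 + (3/4)z^4 + (5/3)z^3 - (5/2)z^2 + 2z + C


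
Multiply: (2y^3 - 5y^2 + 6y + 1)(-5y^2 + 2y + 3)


Distribute each term of the first polynomial:
  (2y^3)(-5y^2 + 2y + 3) = -10y^5 + 4y^4 + 6y^3
  (-5y^2)(-5y^2 + 2y + 3) = 25y^4 - 10y^3 - 15y^2
  (6y)(-5y^2 + 2y + 3) = -30y^3 + 12y^2 + 18y
  (1)(-5y^2 + 2y + 3) = -5y^2 + 2y + 3
Sum: -10y^5 + 29y^4 - 34y^3 - 8y^2 + 20y + 3


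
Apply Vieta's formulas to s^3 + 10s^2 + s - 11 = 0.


Monic cubic s^3+bs^2+cs+d=0: sum=-b, pairwise sum=c, product=-d.
b=10, c=1, d=-11
r1+r2+r3 = -10
r1r2+r1r3+r2r3 = 1
r1r2r3 = 11


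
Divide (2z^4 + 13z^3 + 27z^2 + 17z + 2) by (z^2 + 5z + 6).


(2z^4 + 13z^3 + 27z^2 + 17z + 2) / (z^2 + 5z + 6)
Step 1: 2z^2 * (z^2 + 5z + 6) = 2z^4 + 10z^3 + 12z^2; subtract.
Step 2: 3z * (z^2 + 5z + 6) = 3z^3 + 15z^2 + 18z; subtract.
Step 3: 0 * (z^2 + 5z + 6) = 0; subtract.
Quotient: 2z^2 + 3z, Remainder: -z + 2


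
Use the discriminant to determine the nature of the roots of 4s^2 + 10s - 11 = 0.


D = b^2 - 4ac = (10)^2 - 4(4)(-11) = 100 + 176 = 276
Since D > 0: two distinct irrational roots


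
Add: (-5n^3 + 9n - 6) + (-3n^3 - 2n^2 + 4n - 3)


Align terms by degree and add:
  -5n^3 + 9n - 6
  -3n^3 - 2n^2 + 4n - 3
= -8n^3 - 2n^2 + 13n - 9


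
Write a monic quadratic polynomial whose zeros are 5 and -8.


p(s) = (s - 5)(s + 8)
Expand: s^2 + 3s - 40


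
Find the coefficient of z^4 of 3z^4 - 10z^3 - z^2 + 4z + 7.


Read off the coefficient of z^4: 3


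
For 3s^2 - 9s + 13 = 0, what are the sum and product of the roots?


For as^2+bs+c=0: sum = -b/a, product = c/a.
a=3, b=-9, c=13
Sum = -(-9)/3 = 3
Product = (13)/3 = 13/3


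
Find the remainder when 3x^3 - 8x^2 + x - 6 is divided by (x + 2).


By the Remainder Theorem, the remainder equals p(-2):
  3*(-2)^3 = -24
  -8*(-2)^2 = -32
  1*(-2)^1 = -2
  constant: -6
Sum: -24 - 32 - 2 - 6 = -64


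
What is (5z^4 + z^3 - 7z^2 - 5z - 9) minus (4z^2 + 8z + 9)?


Distribute the minus sign:
  (5z^4 + z^3 - 7z^2 - 5z - 9)
- (4z^2 + 8z + 9)
Negate second polynomial: -4z^2 - 8z - 9
Add: 5z^4 + z^3 - 11z^2 - 13z - 18


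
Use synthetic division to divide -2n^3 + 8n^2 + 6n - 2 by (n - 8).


Synthetic division with c = 8. Coefficients: -2, 8, 6, -2
Bring down -2.
  -2 * 8 = -16; -16 + 8 = -8
  -8 * 8 = -64; -64 + 6 = -58
  -58 * 8 = -464; -464 - 2 = -466
Quotient: -2n^2 - 8n - 58, Remainder: -466


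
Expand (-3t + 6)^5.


Expand (-3t + 6)^5 by repeated multiplication:
  (-3t + 6)^2 = 9t^2 - 36t + 36
  (-3t + 6)^3 = -27t^3 + 162t^2 - 324t + 216
  (-3t + 6)^4 = 81t^4 - 648t^3 + 1944t^2 - 2592t + 1296
= -243t^5 + 2430t^4 - 9720t^3 + 19440t^2 - 19440t + 7776


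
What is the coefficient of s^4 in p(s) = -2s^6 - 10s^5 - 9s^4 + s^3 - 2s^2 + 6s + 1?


Read off the coefficient of s^4: -9


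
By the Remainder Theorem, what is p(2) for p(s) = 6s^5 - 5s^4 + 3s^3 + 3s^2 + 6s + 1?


By the Remainder Theorem, the remainder equals p(2):
  6*(2)^5 = 192
  -5*(2)^4 = -80
  3*(2)^3 = 24
  3*(2)^2 = 12
  6*(2)^1 = 12
  constant: 1
Sum: 192 - 80 + 24 + 12 + 12 + 1 = 161


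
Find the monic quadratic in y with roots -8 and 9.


p(y) = (y + 8)(y - 9)
Expand: y^2 - y - 72


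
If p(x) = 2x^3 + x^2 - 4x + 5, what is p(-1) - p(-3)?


p(-1) = 8
p(-3) = -28
p(-1) - p(-3) = 8 + 28 = 36


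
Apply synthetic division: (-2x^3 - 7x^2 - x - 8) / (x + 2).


Synthetic division with c = -2. Coefficients: -2, -7, -1, -8
Bring down -2.
  -2 * -2 = 4; 4 - 7 = -3
  -3 * -2 = 6; 6 - 1 = 5
  5 * -2 = -10; -10 - 8 = -18
Quotient: -2x^2 - 3x + 5, Remainder: -18


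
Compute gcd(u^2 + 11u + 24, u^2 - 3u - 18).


Factor each:
  u^2 + 11u + 24 = (u + 3)(u + 8)
  u^2 - 3u - 18 = (u + 3)(u - 6)
Common monic factor: u + 3


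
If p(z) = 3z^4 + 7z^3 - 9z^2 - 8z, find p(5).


Using direct substitution:
  3 * (5)^4 = 1875
  7 * (5)^3 = 875
  -9 * (5)^2 = -225
  -8 * (5)^1 = -40
  constant: 0
Sum = 1875 + 875 - 225 - 40 + 0 = 2485


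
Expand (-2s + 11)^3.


Expand (-2s + 11)^3 by repeated multiplication:
  (-2s + 11)^2 = 4s^2 - 44s + 121
= -8s^3 + 132s^2 - 726s + 1331


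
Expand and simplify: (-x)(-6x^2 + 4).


Distribute each term of the first polynomial:
  (-x)(-6x^2 + 4) = 6x^3 - 4x
Sum: 6x^3 - 4x


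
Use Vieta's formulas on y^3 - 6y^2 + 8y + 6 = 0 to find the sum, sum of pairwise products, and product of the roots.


Monic cubic y^3+by^2+cy+d=0: sum=-b, pairwise sum=c, product=-d.
b=-6, c=8, d=6
r1+r2+r3 = 6
r1r2+r1r3+r2r3 = 8
r1r2r3 = -6


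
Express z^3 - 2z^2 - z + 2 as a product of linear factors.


Try integer roots (divisors of 2). z=-1: p(-1)=0.
Divide out (z + 1): quotient is z^2 - 3z + 2.
Factor the quadratic: (z - 2)(z - 1)
Result: (z + 1)(z - 2)(z - 1)


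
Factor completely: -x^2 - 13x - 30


Roots satisfy r1 + r2 = -b/a = -13 and r1*r2 = c/a = 30.
So r1 = -3, r2 = -10.
-x^2 - 13x - 30 = -(x - r1)(x - r2) = -(x + 3)(x + 10)


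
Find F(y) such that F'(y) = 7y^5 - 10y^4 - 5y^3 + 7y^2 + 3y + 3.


Reverse power rule on each term:
  ∫ 7y^5 dy = (7/6)y^6
  ∫ -10y^4 dy = -2y^5
  ∫ -5y^3 dy = -(5/4)y^4
  ∫ 7y^2 dy = (7/3)y^3
  ∫ 3y dy = (3/2)y^2
  ∫ 3 dy = 3y
F(y) = (7/6)y^6 - 2y^5 - (5/4)y^4 + (7/3)y^3 + (3/2)y^2 + 3y + C


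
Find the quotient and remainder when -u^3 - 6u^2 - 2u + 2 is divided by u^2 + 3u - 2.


(-u^3 - 6u^2 - 2u + 2) / (u^2 + 3u - 2)
Step 1: -u * (u^2 + 3u - 2) = -u^3 - 3u^2 + 2u; subtract.
Step 2: -3 * (u^2 + 3u - 2) = -3u^2 - 9u + 6; subtract.
Quotient: -u - 3, Remainder: 5u - 4


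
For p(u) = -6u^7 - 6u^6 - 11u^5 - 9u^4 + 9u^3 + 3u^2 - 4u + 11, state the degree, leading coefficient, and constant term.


Highest power of u is 7, with coefficient -6. Constant term is 11.
Degree = 7, leading coefficient = -6, constant term = 11


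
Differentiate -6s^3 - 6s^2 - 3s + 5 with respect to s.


Apply the power rule term by term:
  d/ds(-6s^3) = -18s^2
  d/ds(-6s^2) = -12s
  d/ds(-3s) = -3
  d/ds(5) = 0
p'(s) = -18s^2 - 12s - 3


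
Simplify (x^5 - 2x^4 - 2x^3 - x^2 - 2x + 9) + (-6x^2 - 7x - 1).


Align terms by degree and add:
  x^5 - 2x^4 - 2x^3 - x^2 - 2x + 9
  -6x^2 - 7x - 1
= x^5 - 2x^4 - 2x^3 - 7x^2 - 9x + 8


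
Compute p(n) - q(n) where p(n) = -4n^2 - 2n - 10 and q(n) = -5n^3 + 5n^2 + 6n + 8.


Distribute the minus sign:
  (-4n^2 - 2n - 10)
- (-5n^3 + 5n^2 + 6n + 8)
Negate second polynomial: 5n^3 - 5n^2 - 6n - 8
Add: 5n^3 - 9n^2 - 8n - 18


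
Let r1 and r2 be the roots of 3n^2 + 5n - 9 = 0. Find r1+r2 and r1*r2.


For an^2+bn+c=0: sum = -b/a, product = c/a.
a=3, b=5, c=-9
Sum = -(5)/3 = -5/3
Product = (-9)/3 = -3


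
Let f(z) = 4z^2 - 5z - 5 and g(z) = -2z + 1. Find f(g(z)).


Substitute g(z) into f:
f(g(z)) = 4*(-2z + 1)^2 + (-5)*(-2z + 1) + (-5)
(-2z + 1)^2 = 4z^2 - 4z + 1
Expand and combine: 16z^2 - 6z - 6


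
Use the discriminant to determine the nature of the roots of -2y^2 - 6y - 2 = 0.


D = b^2 - 4ac = (-6)^2 - 4(-2)(-2) = 36 - 16 = 20
Since D > 0: two distinct irrational roots


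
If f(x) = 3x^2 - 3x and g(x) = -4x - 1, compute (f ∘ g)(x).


Substitute g(x) into f:
f(g(x)) = 3*(-4x - 1)^2 + (-3)*(-4x - 1)
(-4x - 1)^2 = 16x^2 + 8x + 1
Expand and combine: 48x^2 + 36x + 6


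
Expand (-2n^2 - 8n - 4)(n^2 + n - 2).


Distribute each term of the first polynomial:
  (-2n^2)(n^2 + n - 2) = -2n^4 - 2n^3 + 4n^2
  (-8n)(n^2 + n - 2) = -8n^3 - 8n^2 + 16n
  (-4)(n^2 + n - 2) = -4n^2 - 4n + 8
Sum: -2n^4 - 10n^3 - 8n^2 + 12n + 8


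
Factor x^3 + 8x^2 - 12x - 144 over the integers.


Try integer roots (divisors of -144). x=-6: p(-6)=0.
Divide out (x + 6): quotient is x^2 + 2x - 24.
Factor the quadratic: (x - 4)(x + 6)
Result: (x + 6)(x - 4)(x + 6)


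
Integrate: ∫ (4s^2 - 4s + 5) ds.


Reverse power rule on each term:
  ∫ 4s^2 ds = (4/3)s^3
  ∫ -4s ds = -2s^2
  ∫ 5 ds = 5s
F(s) = (4/3)s^3 - 2s^2 + 5s + C


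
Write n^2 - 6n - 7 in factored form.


Roots satisfy r1 + r2 = -b/a = 6 and r1*r2 = c/a = -7.
So r1 = 7, r2 = -1.
n^2 - 6n - 7 = (n - r1)(n - r2) = (n - 7)(n + 1)


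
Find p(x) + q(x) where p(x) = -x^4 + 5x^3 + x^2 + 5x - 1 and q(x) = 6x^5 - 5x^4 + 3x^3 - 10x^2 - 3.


Align terms by degree and add:
  -x^4 + 5x^3 + x^2 + 5x - 1
+ 6x^5 - 5x^4 + 3x^3 - 10x^2 - 3
= 6x^5 - 6x^4 + 8x^3 - 9x^2 + 5x - 4


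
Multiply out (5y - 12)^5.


Expand (5y - 12)^5 by repeated multiplication:
  (5y - 12)^2 = 25y^2 - 120y + 144
  (5y - 12)^3 = 125y^3 - 900y^2 + 2160y - 1728
  (5y - 12)^4 = 625y^4 - 6000y^3 + 21600y^2 - 34560y + 20736
= 3125y^5 - 37500y^4 + 180000y^3 - 432000y^2 + 518400y - 248832


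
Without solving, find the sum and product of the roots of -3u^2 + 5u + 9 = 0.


For au^2+bu+c=0: sum = -b/a, product = c/a.
a=-3, b=5, c=9
Sum = -(5)/-3 = 5/3
Product = (9)/-3 = -3


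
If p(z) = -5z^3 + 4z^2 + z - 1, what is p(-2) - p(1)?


p(-2) = 53
p(1) = -1
p(-2) - p(1) = 53 + 1 = 54


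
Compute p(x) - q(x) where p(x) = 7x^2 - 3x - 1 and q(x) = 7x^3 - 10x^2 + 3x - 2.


Distribute the minus sign:
  (7x^2 - 3x - 1)
- (7x^3 - 10x^2 + 3x - 2)
Negate second polynomial: -7x^3 + 10x^2 - 3x + 2
Add: -7x^3 + 17x^2 - 6x + 1


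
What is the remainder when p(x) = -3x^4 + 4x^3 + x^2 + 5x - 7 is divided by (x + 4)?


By the Remainder Theorem, the remainder equals p(-4):
  -3*(-4)^4 = -768
  4*(-4)^3 = -256
  1*(-4)^2 = 16
  5*(-4)^1 = -20
  constant: -7
Sum: -768 - 256 + 16 - 20 - 7 = -1035


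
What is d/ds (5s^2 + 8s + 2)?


Apply the power rule term by term:
  d/ds(5s^2) = 10s
  d/ds(8s) = 8
  d/ds(2) = 0
p'(s) = 10s + 8


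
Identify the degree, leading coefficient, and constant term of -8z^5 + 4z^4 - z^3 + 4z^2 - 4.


Highest power of z is 5, with coefficient -8. Constant term is -4.
Degree = 5, leading coefficient = -8, constant term = -4


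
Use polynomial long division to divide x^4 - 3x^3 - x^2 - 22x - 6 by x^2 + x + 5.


(x^4 - 3x^3 - x^2 - 22x - 6) / (x^2 + x + 5)
Step 1: x^2 * (x^2 + x + 5) = x^4 + x^3 + 5x^2; subtract.
Step 2: -4x * (x^2 + x + 5) = -4x^3 - 4x^2 - 20x; subtract.
Step 3: -2 * (x^2 + x + 5) = -2x^2 - 2x - 10; subtract.
Quotient: x^2 - 4x - 2, Remainder: 4


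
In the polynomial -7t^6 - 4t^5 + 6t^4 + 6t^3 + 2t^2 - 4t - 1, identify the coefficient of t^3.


Read off the coefficient of t^3: 6


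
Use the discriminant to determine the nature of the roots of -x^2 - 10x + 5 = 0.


D = b^2 - 4ac = (-10)^2 - 4(-1)(5) = 100 + 20 = 120
Since D > 0: two distinct irrational roots


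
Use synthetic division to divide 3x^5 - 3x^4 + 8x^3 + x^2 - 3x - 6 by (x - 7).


Synthetic division with c = 7. Coefficients: 3, -3, 8, 1, -3, -6
Bring down 3.
  3 * 7 = 21; 21 - 3 = 18
  18 * 7 = 126; 126 + 8 = 134
  134 * 7 = 938; 938 + 1 = 939
  939 * 7 = 6573; 6573 - 3 = 6570
  6570 * 7 = 45990; 45990 - 6 = 45984
Quotient: 3x^4 + 18x^3 + 134x^2 + 939x + 6570, Remainder: 45984


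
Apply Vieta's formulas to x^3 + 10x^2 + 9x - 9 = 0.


Monic cubic x^3+bx^2+cx+d=0: sum=-b, pairwise sum=c, product=-d.
b=10, c=9, d=-9
r1+r2+r3 = -10
r1r2+r1r3+r2r3 = 9
r1r2r3 = 9


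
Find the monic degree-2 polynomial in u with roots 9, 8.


p(u) = (u - 9)(u - 8)
Expand: u^2 - 17u + 72


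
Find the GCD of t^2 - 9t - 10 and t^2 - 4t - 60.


Factor each:
  t^2 - 9t - 10 = (t - 10)(t + 1)
  t^2 - 4t - 60 = (t - 10)(t + 6)
Common monic factor: t - 10


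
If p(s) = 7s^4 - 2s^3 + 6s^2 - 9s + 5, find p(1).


Using direct substitution:
  7 * (1)^4 = 7
  -2 * (1)^3 = -2
  6 * (1)^2 = 6
  -9 * (1)^1 = -9
  constant: 5
Sum = 7 - 2 + 6 - 9 + 5 = 7


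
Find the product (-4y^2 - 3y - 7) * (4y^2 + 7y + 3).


Distribute each term of the first polynomial:
  (-4y^2)(4y^2 + 7y + 3) = -16y^4 - 28y^3 - 12y^2
  (-3y)(4y^2 + 7y + 3) = -12y^3 - 21y^2 - 9y
  (-7)(4y^2 + 7y + 3) = -28y^2 - 49y - 21
Sum: -16y^4 - 40y^3 - 61y^2 - 58y - 21


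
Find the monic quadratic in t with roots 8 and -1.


p(t) = (t - 8)(t + 1)
Expand: t^2 - 7t - 8


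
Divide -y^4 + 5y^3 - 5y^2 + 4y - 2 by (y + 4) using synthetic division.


Synthetic division with c = -4. Coefficients: -1, 5, -5, 4, -2
Bring down -1.
  -1 * -4 = 4; 4 + 5 = 9
  9 * -4 = -36; -36 - 5 = -41
  -41 * -4 = 164; 164 + 4 = 168
  168 * -4 = -672; -672 - 2 = -674
Quotient: -y^3 + 9y^2 - 41y + 168, Remainder: -674


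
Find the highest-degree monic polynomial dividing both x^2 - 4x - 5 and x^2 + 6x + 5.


Factor each:
  x^2 - 4x - 5 = (x + 1)(x - 5)
  x^2 + 6x + 5 = (x + 1)(x + 5)
Common monic factor: x + 1


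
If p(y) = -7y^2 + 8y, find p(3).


Using direct substitution:
  -7 * (3)^2 = -63
  8 * (3)^1 = 24
  constant: 0
Sum = -63 + 24 + 0 = -39


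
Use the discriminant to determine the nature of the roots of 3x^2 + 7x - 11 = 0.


D = b^2 - 4ac = (7)^2 - 4(3)(-11) = 49 + 132 = 181
Since D > 0: two distinct irrational roots


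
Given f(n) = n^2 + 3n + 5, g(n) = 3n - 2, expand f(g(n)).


Substitute g(n) into f:
f(g(n)) = 1*(3n - 2)^2 + 3*(3n - 2) + 5
(3n - 2)^2 = 9n^2 - 12n + 4
Expand and combine: 9n^2 - 3n + 3


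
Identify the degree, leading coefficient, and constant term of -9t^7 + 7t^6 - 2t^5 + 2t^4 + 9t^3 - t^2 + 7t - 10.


Highest power of t is 7, with coefficient -9. Constant term is -10.
Degree = 7, leading coefficient = -9, constant term = -10


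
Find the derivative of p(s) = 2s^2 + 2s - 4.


Apply the power rule term by term:
  d/ds(2s^2) = 4s
  d/ds(2s) = 2
  d/ds(-4) = 0
p'(s) = 4s + 2


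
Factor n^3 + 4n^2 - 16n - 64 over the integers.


Try integer roots (divisors of -64). n=4: p(4)=0.
Divide out (n - 4): quotient is n^2 + 8n + 16.
Factor the quadratic: (n + 4)(n + 4)
Result: (n - 4)(n + 4)(n + 4)


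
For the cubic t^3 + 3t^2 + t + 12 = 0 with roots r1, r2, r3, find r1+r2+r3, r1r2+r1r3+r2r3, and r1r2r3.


Monic cubic t^3+bt^2+ct+d=0: sum=-b, pairwise sum=c, product=-d.
b=3, c=1, d=12
r1+r2+r3 = -3
r1r2+r1r3+r2r3 = 1
r1r2r3 = -12


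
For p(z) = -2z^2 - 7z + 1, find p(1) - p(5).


p(1) = -8
p(5) = -84
p(1) - p(5) = -8 + 84 = 76


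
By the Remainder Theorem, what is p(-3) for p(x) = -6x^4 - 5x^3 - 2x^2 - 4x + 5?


By the Remainder Theorem, the remainder equals p(-3):
  -6*(-3)^4 = -486
  -5*(-3)^3 = 135
  -2*(-3)^2 = -18
  -4*(-3)^1 = 12
  constant: 5
Sum: -486 + 135 - 18 + 12 + 5 = -352


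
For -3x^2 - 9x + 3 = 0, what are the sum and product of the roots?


For ax^2+bx+c=0: sum = -b/a, product = c/a.
a=-3, b=-9, c=3
Sum = -(-9)/-3 = -3
Product = (3)/-3 = -1


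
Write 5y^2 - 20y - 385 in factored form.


Roots satisfy r1 + r2 = -b/a = 4 and r1*r2 = c/a = -77.
So r1 = -7, r2 = 11.
5y^2 - 20y - 385 = 5(y - r1)(y - r2) = 5(y + 7)(y - 11)


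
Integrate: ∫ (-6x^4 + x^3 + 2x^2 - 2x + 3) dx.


Reverse power rule on each term:
  ∫ -6x^4 dx = -(6/5)x^5
  ∫ x^3 dx = (1/4)x^4
  ∫ 2x^2 dx = (2/3)x^3
  ∫ -2x dx = -x^2
  ∫ 3 dx = 3x
F(x) = -(6/5)x^5 + (1/4)x^4 + (2/3)x^3 - x^2 + 3x + C


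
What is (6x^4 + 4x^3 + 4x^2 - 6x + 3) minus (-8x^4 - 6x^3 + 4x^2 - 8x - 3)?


Distribute the minus sign:
  (6x^4 + 4x^3 + 4x^2 - 6x + 3)
- (-8x^4 - 6x^3 + 4x^2 - 8x - 3)
Negate second polynomial: 8x^4 + 6x^3 - 4x^2 + 8x + 3
Add: 14x^4 + 10x^3 + 2x + 6


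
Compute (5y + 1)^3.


Expand (5y + 1)^3 by repeated multiplication:
  (5y + 1)^2 = 25y^2 + 10y + 1
= 125y^3 + 75y^2 + 15y + 1


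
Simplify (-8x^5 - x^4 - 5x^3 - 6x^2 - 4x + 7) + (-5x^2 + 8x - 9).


Align terms by degree and add:
  -8x^5 - x^4 - 5x^3 - 6x^2 - 4x + 7
  -5x^2 + 8x - 9
= -8x^5 - x^4 - 5x^3 - 11x^2 + 4x - 2


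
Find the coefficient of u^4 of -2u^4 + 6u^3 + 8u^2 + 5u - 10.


Read off the coefficient of u^4: -2


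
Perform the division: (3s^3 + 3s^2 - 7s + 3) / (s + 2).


(3s^3 + 3s^2 - 7s + 3) / (s + 2)
Step 1: 3s^2 * (s + 2) = 3s^3 + 6s^2; subtract.
Step 2: -3s * (s + 2) = -3s^2 - 6s; subtract.
Step 3: -1 * (s + 2) = -s - 2; subtract.
Quotient: 3s^2 - 3s - 1, Remainder: 5


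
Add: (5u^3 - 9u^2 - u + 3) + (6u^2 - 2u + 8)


Align terms by degree and add:
  5u^3 - 9u^2 - u + 3
+ 6u^2 - 2u + 8
= 5u^3 - 3u^2 - 3u + 11


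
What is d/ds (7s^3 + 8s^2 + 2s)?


Apply the power rule term by term:
  d/ds(7s^3) = 21s^2
  d/ds(8s^2) = 16s
  d/ds(2s) = 2
p'(s) = 21s^2 + 16s + 2


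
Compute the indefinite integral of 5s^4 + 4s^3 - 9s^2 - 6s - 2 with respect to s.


Reverse power rule on each term:
  ∫ 5s^4 ds = s^5
  ∫ 4s^3 ds = s^4
  ∫ -9s^2 ds = -3s^3
  ∫ -6s ds = -3s^2
  ∫ -2 ds = -2s
F(s) = s^5 + s^4 - 3s^3 - 3s^2 - 2s + C


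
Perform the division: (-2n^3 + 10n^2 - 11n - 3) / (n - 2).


(-2n^3 + 10n^2 - 11n - 3) / (n - 2)
Step 1: -2n^2 * (n - 2) = -2n^3 + 4n^2; subtract.
Step 2: 6n * (n - 2) = 6n^2 - 12n; subtract.
Step 3: 1 * (n - 2) = n - 2; subtract.
Quotient: -2n^2 + 6n + 1, Remainder: -1


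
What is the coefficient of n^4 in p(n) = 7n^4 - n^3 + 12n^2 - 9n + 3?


Read off the coefficient of n^4: 7


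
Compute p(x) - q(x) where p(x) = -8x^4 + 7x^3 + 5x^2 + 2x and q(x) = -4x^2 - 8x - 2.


Distribute the minus sign:
  (-8x^4 + 7x^3 + 5x^2 + 2x)
- (-4x^2 - 8x - 2)
Negate second polynomial: 4x^2 + 8x + 2
Add: -8x^4 + 7x^3 + 9x^2 + 10x + 2


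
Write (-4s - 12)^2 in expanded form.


Expand (-4s - 12)^2 by repeated multiplication:
= 16s^2 + 96s + 144


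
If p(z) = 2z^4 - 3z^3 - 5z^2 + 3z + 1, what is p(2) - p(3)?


p(2) = -5
p(3) = 46
p(2) - p(3) = -5 - 46 = -51


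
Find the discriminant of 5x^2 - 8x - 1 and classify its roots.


D = b^2 - 4ac = (-8)^2 - 4(5)(-1) = 64 + 20 = 84
Since D > 0: two distinct irrational roots


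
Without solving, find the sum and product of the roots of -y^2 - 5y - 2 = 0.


For ay^2+by+c=0: sum = -b/a, product = c/a.
a=-1, b=-5, c=-2
Sum = -(-5)/-1 = -5
Product = (-2)/-1 = 2


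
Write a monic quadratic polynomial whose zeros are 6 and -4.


p(x) = (x - 6)(x + 4)
Expand: x^2 - 2x - 24


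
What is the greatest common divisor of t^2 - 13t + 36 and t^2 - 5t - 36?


Factor each:
  t^2 - 13t + 36 = (t - 9)(t - 4)
  t^2 - 5t - 36 = (t - 9)(t + 4)
Common monic factor: t - 9


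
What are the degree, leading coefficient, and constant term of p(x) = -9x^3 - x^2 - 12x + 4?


Highest power of x is 3, with coefficient -9. Constant term is 4.
Degree = 3, leading coefficient = -9, constant term = 4


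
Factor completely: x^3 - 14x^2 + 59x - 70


Try integer roots (divisors of -70). x=7: p(7)=0.
Divide out (x - 7): quotient is x^2 - 7x + 10.
Factor the quadratic: (x - 2)(x - 5)
Result: (x - 7)(x - 2)(x - 5)


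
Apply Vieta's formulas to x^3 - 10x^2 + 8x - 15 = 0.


Monic cubic x^3+bx^2+cx+d=0: sum=-b, pairwise sum=c, product=-d.
b=-10, c=8, d=-15
r1+r2+r3 = 10
r1r2+r1r3+r2r3 = 8
r1r2r3 = 15


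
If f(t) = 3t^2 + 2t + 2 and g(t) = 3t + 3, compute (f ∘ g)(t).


Substitute g(t) into f:
f(g(t)) = 3*(3t + 3)^2 + 2*(3t + 3) + 2
(3t + 3)^2 = 9t^2 + 18t + 9
Expand and combine: 27t^2 + 60t + 35


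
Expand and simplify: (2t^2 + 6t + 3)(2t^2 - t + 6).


Distribute each term of the first polynomial:
  (2t^2)(2t^2 - t + 6) = 4t^4 - 2t^3 + 12t^2
  (6t)(2t^2 - t + 6) = 12t^3 - 6t^2 + 36t
  (3)(2t^2 - t + 6) = 6t^2 - 3t + 18
Sum: 4t^4 + 10t^3 + 12t^2 + 33t + 18


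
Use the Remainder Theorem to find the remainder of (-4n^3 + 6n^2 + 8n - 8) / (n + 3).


By the Remainder Theorem, the remainder equals p(-3):
  -4*(-3)^3 = 108
  6*(-3)^2 = 54
  8*(-3)^1 = -24
  constant: -8
Sum: 108 + 54 - 24 - 8 = 130


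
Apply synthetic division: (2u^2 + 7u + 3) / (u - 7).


Synthetic division with c = 7. Coefficients: 2, 7, 3
Bring down 2.
  2 * 7 = 14; 14 + 7 = 21
  21 * 7 = 147; 147 + 3 = 150
Quotient: 2u + 21, Remainder: 150


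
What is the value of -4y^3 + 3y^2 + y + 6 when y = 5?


Using direct substitution:
  -4 * (5)^3 = -500
  3 * (5)^2 = 75
  1 * (5)^1 = 5
  constant: 6
Sum = -500 + 75 + 5 + 6 = -414


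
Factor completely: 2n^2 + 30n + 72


Roots satisfy r1 + r2 = -b/a = -15 and r1*r2 = c/a = 36.
So r1 = -3, r2 = -12.
2n^2 + 30n + 72 = 2(n - r1)(n - r2) = 2(n + 3)(n + 12)


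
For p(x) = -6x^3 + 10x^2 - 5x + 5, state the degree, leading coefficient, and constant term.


Highest power of x is 3, with coefficient -6. Constant term is 5.
Degree = 3, leading coefficient = -6, constant term = 5


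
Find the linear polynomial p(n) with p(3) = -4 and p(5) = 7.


p(n) = mn + b. Using p(3)=-4, p(5)=7:
m = (-4 - 7)/(3 - 5) = -11/-2 = 11/2
b = -4 - m*(3) = -4 - 33/2 = -41/2
p(n) = (11/2)n - (41/2)


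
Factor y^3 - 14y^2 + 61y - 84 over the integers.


Try integer roots (divisors of -84). y=7: p(7)=0.
Divide out (y - 7): quotient is y^2 - 7y + 12.
Factor the quadratic: (y - 4)(y - 3)
Result: (y - 7)(y - 4)(y - 3)


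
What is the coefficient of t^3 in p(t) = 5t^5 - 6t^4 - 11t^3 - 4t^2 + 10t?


Read off the coefficient of t^3: -11


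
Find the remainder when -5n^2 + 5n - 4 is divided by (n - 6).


By the Remainder Theorem, the remainder equals p(6):
  -5*(6)^2 = -180
  5*(6)^1 = 30
  constant: -4
Sum: -180 + 30 - 4 = -154


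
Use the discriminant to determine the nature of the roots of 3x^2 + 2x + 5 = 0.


D = b^2 - 4ac = (2)^2 - 4(3)(5) = 4 - 60 = -56
Since D < 0: two complex conjugate roots (no real roots)


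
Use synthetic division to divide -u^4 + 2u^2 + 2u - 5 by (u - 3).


Synthetic division with c = 3. Coefficients: -1, 0, 2, 2, -5
Bring down -1.
  -1 * 3 = -3; -3 + 0 = -3
  -3 * 3 = -9; -9 + 2 = -7
  -7 * 3 = -21; -21 + 2 = -19
  -19 * 3 = -57; -57 - 5 = -62
Quotient: -u^3 - 3u^2 - 7u - 19, Remainder: -62


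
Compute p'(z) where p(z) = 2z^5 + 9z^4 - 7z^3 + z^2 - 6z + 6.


Apply the power rule term by term:
  d/dz(2z^5) = 10z^4
  d/dz(9z^4) = 36z^3
  d/dz(-7z^3) = -21z^2
  d/dz(z^2) = 2z
  d/dz(-6z) = -6
  d/dz(6) = 0
p'(z) = 10z^4 + 36z^3 - 21z^2 + 2z - 6


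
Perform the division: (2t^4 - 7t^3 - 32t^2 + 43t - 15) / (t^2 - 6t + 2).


(2t^4 - 7t^3 - 32t^2 + 43t - 15) / (t^2 - 6t + 2)
Step 1: 2t^2 * (t^2 - 6t + 2) = 2t^4 - 12t^3 + 4t^2; subtract.
Step 2: 5t * (t^2 - 6t + 2) = 5t^3 - 30t^2 + 10t; subtract.
Step 3: -6 * (t^2 - 6t + 2) = -6t^2 + 36t - 12; subtract.
Quotient: 2t^2 + 5t - 6, Remainder: -3t - 3


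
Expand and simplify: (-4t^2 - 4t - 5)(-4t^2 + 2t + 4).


Distribute each term of the first polynomial:
  (-4t^2)(-4t^2 + 2t + 4) = 16t^4 - 8t^3 - 16t^2
  (-4t)(-4t^2 + 2t + 4) = 16t^3 - 8t^2 - 16t
  (-5)(-4t^2 + 2t + 4) = 20t^2 - 10t - 20
Sum: 16t^4 + 8t^3 - 4t^2 - 26t - 20


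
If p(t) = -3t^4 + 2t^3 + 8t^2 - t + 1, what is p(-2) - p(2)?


p(-2) = -29
p(2) = -1
p(-2) - p(2) = -29 + 1 = -28


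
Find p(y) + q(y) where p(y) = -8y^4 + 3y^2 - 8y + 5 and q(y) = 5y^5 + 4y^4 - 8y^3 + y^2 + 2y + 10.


Align terms by degree and add:
  -8y^4 + 3y^2 - 8y + 5
+ 5y^5 + 4y^4 - 8y^3 + y^2 + 2y + 10
= 5y^5 - 4y^4 - 8y^3 + 4y^2 - 6y + 15


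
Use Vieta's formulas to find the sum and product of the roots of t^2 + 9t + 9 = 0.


For at^2+bt+c=0: sum = -b/a, product = c/a.
a=1, b=9, c=9
Sum = -(9)/1 = -9
Product = (9)/1 = 9


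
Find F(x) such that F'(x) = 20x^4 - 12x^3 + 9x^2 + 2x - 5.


Reverse power rule on each term:
  ∫ 20x^4 dx = 4x^5
  ∫ -12x^3 dx = -3x^4
  ∫ 9x^2 dx = 3x^3
  ∫ 2x dx = x^2
  ∫ -5 dx = -5x
F(x) = 4x^5 - 3x^4 + 3x^3 + x^2 - 5x + C


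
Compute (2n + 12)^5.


Expand (2n + 12)^5 by repeated multiplication:
  (2n + 12)^2 = 4n^2 + 48n + 144
  (2n + 12)^3 = 8n^3 + 144n^2 + 864n + 1728
  (2n + 12)^4 = 16n^4 + 384n^3 + 3456n^2 + 13824n + 20736
= 32n^5 + 960n^4 + 11520n^3 + 69120n^2 + 207360n + 248832


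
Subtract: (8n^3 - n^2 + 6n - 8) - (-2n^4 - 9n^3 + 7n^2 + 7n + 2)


Distribute the minus sign:
  (8n^3 - n^2 + 6n - 8)
- (-2n^4 - 9n^3 + 7n^2 + 7n + 2)
Negate second polynomial: 2n^4 + 9n^3 - 7n^2 - 7n - 2
Add: 2n^4 + 17n^3 - 8n^2 - n - 10


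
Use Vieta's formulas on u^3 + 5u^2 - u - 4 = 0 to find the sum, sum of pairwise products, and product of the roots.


Monic cubic u^3+bu^2+cu+d=0: sum=-b, pairwise sum=c, product=-d.
b=5, c=-1, d=-4
r1+r2+r3 = -5
r1r2+r1r3+r2r3 = -1
r1r2r3 = 4


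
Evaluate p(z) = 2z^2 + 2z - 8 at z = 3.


Using direct substitution:
  2 * (3)^2 = 18
  2 * (3)^1 = 6
  constant: -8
Sum = 18 + 6 - 8 = 16


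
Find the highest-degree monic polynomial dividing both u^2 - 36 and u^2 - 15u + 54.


Factor each:
  u^2 - 36 = (u - 6)(u + 6)
  u^2 - 15u + 54 = (u - 6)(u - 9)
Common monic factor: u - 6


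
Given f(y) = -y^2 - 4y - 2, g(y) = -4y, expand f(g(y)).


Substitute g(y) into f:
f(g(y)) = -1*(-4y)^2 + (-4)*(-4y) + (-2)
(-4y)^2 = 16y^2
Expand and combine: -16y^2 + 16y - 2


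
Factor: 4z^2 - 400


Roots satisfy r1 + r2 = -b/a = 0 and r1*r2 = c/a = -100.
So r1 = 10, r2 = -10.
4z^2 - 400 = 4(z - r1)(z - r2) = 4(z - 10)(z + 10)


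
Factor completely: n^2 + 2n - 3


Roots satisfy r1 + r2 = -b/a = -2 and r1*r2 = c/a = -3.
So r1 = 1, r2 = -3.
n^2 + 2n - 3 = (n - r1)(n - r2) = (n - 1)(n + 3)


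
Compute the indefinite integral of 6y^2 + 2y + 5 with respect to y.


Reverse power rule on each term:
  ∫ 6y^2 dy = 2y^3
  ∫ 2y dy = y^2
  ∫ 5 dy = 5y
F(y) = 2y^3 + y^2 + 5y + C


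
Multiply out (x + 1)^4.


Expand (x + 1)^4 by repeated multiplication:
  (x + 1)^2 = x^2 + 2x + 1
  (x + 1)^3 = x^3 + 3x^2 + 3x + 1
= x^4 + 4x^3 + 6x^2 + 4x + 1


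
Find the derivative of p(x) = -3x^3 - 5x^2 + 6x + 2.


Apply the power rule term by term:
  d/dx(-3x^3) = -9x^2
  d/dx(-5x^2) = -10x
  d/dx(6x) = 6
  d/dx(2) = 0
p'(x) = -9x^2 - 10x + 6


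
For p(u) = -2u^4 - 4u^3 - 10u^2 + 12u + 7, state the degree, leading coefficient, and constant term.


Highest power of u is 4, with coefficient -2. Constant term is 7.
Degree = 4, leading coefficient = -2, constant term = 7


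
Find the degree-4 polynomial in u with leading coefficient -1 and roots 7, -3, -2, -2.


p(u) = -(u - 7)(u + 3)(u + 2)(u + 2)
Expand: -u^4 + 33u^2 + 100u + 84


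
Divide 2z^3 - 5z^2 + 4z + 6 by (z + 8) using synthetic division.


Synthetic division with c = -8. Coefficients: 2, -5, 4, 6
Bring down 2.
  2 * -8 = -16; -16 - 5 = -21
  -21 * -8 = 168; 168 + 4 = 172
  172 * -8 = -1376; -1376 + 6 = -1370
Quotient: 2z^2 - 21z + 172, Remainder: -1370


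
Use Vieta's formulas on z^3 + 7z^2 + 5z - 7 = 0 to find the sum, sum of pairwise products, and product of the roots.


Monic cubic z^3+bz^2+cz+d=0: sum=-b, pairwise sum=c, product=-d.
b=7, c=5, d=-7
r1+r2+r3 = -7
r1r2+r1r3+r2r3 = 5
r1r2r3 = 7


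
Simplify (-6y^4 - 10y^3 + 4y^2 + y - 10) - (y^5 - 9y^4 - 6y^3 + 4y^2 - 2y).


Distribute the minus sign:
  (-6y^4 - 10y^3 + 4y^2 + y - 10)
- (y^5 - 9y^4 - 6y^3 + 4y^2 - 2y)
Negate second polynomial: -y^5 + 9y^4 + 6y^3 - 4y^2 + 2y
Add: -y^5 + 3y^4 - 4y^3 + 3y - 10


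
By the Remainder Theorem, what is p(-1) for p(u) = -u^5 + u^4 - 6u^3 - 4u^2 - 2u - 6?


By the Remainder Theorem, the remainder equals p(-1):
  -1*(-1)^5 = 1
  1*(-1)^4 = 1
  -6*(-1)^3 = 6
  -4*(-1)^2 = -4
  -2*(-1)^1 = 2
  constant: -6
Sum: 1 + 1 + 6 - 4 + 2 - 6 = 0


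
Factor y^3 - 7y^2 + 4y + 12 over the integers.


Try integer roots (divisors of 12). y=2: p(2)=0.
Divide out (y - 2): quotient is y^2 - 5y - 6.
Factor the quadratic: (y - 6)(y + 1)
Result: (y - 2)(y - 6)(y + 1)


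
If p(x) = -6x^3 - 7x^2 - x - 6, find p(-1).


Using direct substitution:
  -6 * (-1)^3 = 6
  -7 * (-1)^2 = -7
  -1 * (-1)^1 = 1
  constant: -6
Sum = 6 - 7 + 1 - 6 = -6


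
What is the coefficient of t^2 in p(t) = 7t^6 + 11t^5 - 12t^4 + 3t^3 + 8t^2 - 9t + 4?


Read off the coefficient of t^2: 8


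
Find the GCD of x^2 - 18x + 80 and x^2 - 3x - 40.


Factor each:
  x^2 - 18x + 80 = (x - 8)(x - 10)
  x^2 - 3x - 40 = (x - 8)(x + 5)
Common monic factor: x - 8


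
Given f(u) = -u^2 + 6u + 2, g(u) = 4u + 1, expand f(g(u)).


Substitute g(u) into f:
f(g(u)) = -1*(4u + 1)^2 + 6*(4u + 1) + 2
(4u + 1)^2 = 16u^2 + 8u + 1
Expand and combine: -16u^2 + 16u + 7


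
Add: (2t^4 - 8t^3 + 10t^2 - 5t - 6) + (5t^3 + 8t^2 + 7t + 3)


Align terms by degree and add:
  2t^4 - 8t^3 + 10t^2 - 5t - 6
+ 5t^3 + 8t^2 + 7t + 3
= 2t^4 - 3t^3 + 18t^2 + 2t - 3


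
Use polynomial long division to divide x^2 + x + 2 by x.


(x^2 + x + 2) / (x)
Step 1: x * (x) = x^2; subtract.
Step 2: 1 * (x) = x; subtract.
Quotient: x + 1, Remainder: 2


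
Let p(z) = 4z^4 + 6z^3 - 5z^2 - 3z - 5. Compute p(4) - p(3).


p(4) = 1311
p(3) = 427
p(4) - p(3) = 1311 - 427 = 884


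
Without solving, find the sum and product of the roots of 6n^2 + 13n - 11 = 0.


For an^2+bn+c=0: sum = -b/a, product = c/a.
a=6, b=13, c=-11
Sum = -(13)/6 = -13/6
Product = (-11)/6 = -11/6
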